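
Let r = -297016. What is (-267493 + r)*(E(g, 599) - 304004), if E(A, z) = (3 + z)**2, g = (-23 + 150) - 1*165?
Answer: -32967325600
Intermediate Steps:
g = -38 (g = 127 - 165 = -38)
(-267493 + r)*(E(g, 599) - 304004) = (-267493 - 297016)*((3 + 599)**2 - 304004) = -564509*(602**2 - 304004) = -564509*(362404 - 304004) = -564509*58400 = -32967325600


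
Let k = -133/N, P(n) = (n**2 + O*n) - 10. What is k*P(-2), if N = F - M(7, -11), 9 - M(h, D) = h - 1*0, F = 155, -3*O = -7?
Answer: 4256/459 ≈ 9.2723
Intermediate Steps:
O = 7/3 (O = -1/3*(-7) = 7/3 ≈ 2.3333)
M(h, D) = 9 - h (M(h, D) = 9 - (h - 1*0) = 9 - (h + 0) = 9 - h)
P(n) = -10 + n**2 + 7*n/3 (P(n) = (n**2 + 7*n/3) - 10 = -10 + n**2 + 7*n/3)
N = 153 (N = 155 - (9 - 1*7) = 155 - (9 - 7) = 155 - 1*2 = 155 - 2 = 153)
k = -133/153 ≈ -0.86928
k*P(-2) = -133*(-10 + (-2)**2 + (7/3)*(-2))/153 = -133*(-10 + 4 - 14/3)/153 = -133/153*(-32/3) = 4256/459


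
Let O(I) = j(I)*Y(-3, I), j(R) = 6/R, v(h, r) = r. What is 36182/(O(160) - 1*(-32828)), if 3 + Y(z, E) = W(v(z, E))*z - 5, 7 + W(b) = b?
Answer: 2894560/2624839 ≈ 1.1028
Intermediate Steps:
W(b) = -7 + b
Y(z, E) = -8 + z*(-7 + E) (Y(z, E) = -3 + ((-7 + E)*z - 5) = -3 + (z*(-7 + E) - 5) = -3 + (-5 + z*(-7 + E)) = -8 + z*(-7 + E))
O(I) = 6*(13 - 3*I)/I (O(I) = (6/I)*(-8 - 3*(-7 + I)) = (6/I)*(-8 + (21 - 3*I)) = (6/I)*(13 - 3*I) = 6*(13 - 3*I)/I)
36182/(O(160) - 1*(-32828)) = 36182/((-18 + 78/160) - 1*(-32828)) = 36182/((-18 + 78*(1/160)) + 32828) = 36182/((-18 + 39/80) + 32828) = 36182/(-1401/80 + 32828) = 36182/(2624839/80) = 36182*(80/2624839) = 2894560/2624839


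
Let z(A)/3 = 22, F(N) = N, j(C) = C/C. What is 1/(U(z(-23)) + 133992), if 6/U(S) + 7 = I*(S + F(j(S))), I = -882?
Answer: 59101/7919061186 ≈ 7.4631e-6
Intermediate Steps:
j(C) = 1
z(A) = 66 (z(A) = 3*22 = 66)
U(S) = 6/(-889 - 882*S) (U(S) = 6/(-7 - 882*(S + 1)) = 6/(-7 - 882*(1 + S)) = 6/(-7 + (-882 - 882*S)) = 6/(-889 - 882*S))
1/(U(z(-23)) + 133992) = 1/(-6/(889 + 882*66) + 133992) = 1/(-6/(889 + 58212) + 133992) = 1/(-6/59101 + 133992) = 1/(7919061186/59101) = 59101/7919061186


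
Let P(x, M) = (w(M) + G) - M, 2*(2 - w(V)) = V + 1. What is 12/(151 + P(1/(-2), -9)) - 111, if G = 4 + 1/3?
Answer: -56685/511 ≈ -110.93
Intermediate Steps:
w(V) = 3/2 - V/2 (w(V) = 2 - (V + 1)/2 = 2 - (1 + V)/2 = 2 + (-½ - V/2) = 3/2 - V/2)
G = 13/3 (G = 4 + ⅓ = 13/3 ≈ 4.3333)
P(x, M) = 35/6 - 3*M/2 (P(x, M) = ((3/2 - M/2) + 13/3) - M = (35/6 - M/2) - M = 35/6 - 3*M/2)
12/(151 + P(1/(-2), -9)) - 111 = 12/(151 + (35/6 - 3/2*(-9))) - 111 = 12/(151 + (35/6 + 27/2)) - 111 = 12/(151 + 58/3) - 111 = 12/(511/3) - 111 = (3/511)*12 - 111 = 36/511 - 111 = -56685/511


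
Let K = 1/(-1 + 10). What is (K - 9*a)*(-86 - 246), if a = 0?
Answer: -332/9 ≈ -36.889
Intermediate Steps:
K = 1/9 ≈ 0.11111
(K - 9*a)*(-86 - 246) = (1/9 - 9*0)*(-86 - 246) = (1/9 + 0)*(-332) = (1/9)*(-332) = -332/9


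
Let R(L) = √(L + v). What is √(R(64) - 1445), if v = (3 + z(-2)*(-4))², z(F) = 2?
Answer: √(-1445 + √89) ≈ 37.889*I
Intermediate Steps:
v = 25 (v = (3 + 2*(-4))² = (3 - 8)² = (-5)² = 25)
R(L) = √(25 + L) (R(L) = √(L + 25) = √(25 + L))
√(R(64) - 1445) = √(√(25 + 64) - 1445) = √(√89 - 1445) = √(-1445 + √89)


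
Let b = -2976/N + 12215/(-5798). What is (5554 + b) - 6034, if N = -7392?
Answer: -215054897/446446 ≈ -481.70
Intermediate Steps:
b = -760817/446446 (b = -2976/(-7392) + 12215/(-5798) = -2976*(-1/7392) + 12215*(-1/5798) = 31/77 - 12215/5798 = -760817/446446 ≈ -1.7042)
(5554 + b) - 6034 = (5554 - 760817/446446) - 6034 = 2478800267/446446 - 6034 = -215054897/446446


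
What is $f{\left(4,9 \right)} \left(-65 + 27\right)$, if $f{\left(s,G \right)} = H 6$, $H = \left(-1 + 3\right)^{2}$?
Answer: $-912$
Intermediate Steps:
$H = 4$ ($H = 2^{2} = 4$)
$f{\left(s,G \right)} = 24$ ($f{\left(s,G \right)} = 4 \cdot 6 = 24$)
$f{\left(4,9 \right)} \left(-65 + 27\right) = 24 \left(-65 + 27\right) = 24 \left(-38\right) = -912$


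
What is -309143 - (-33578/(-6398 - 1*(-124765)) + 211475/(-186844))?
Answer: -6837025904038807/22116163748 ≈ -3.0914e+5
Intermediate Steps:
-309143 - (-33578/(-6398 - 1*(-124765)) + 211475/(-186844)) = -309143 - (-33578/(-6398 + 124765) + 211475*(-1/186844)) = -309143 - (-33578/118367 - 211475/186844) = -309143 - 1*(-31305509157/22116163748) = -309143 + 31305509157/22116163748 = -6837025904038807/22116163748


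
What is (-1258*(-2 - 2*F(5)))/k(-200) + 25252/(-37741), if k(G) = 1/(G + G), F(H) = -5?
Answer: 151930144348/37741 ≈ 4.0256e+6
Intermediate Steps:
k(G) = 1/(2*G)
(-1258*(-2 - 2*F(5)))/k(-200) + 25252/(-37741) = (-1258*(-2 - 2*(-5)))/(((½)/(-200))) + 25252/(-37741) = (-1258*(-2 + 10))/(((½)*(-1/200))) + 25252*(-1/37741) = (-1258*8)/(-1/400) - 25252/37741 = -10064*(-400) - 25252/37741 = 4025600 - 25252/37741 = 151930144348/37741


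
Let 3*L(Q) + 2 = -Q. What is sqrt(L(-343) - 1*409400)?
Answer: I*sqrt(3683577)/3 ≈ 639.75*I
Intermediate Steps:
L(Q) = -2/3 - Q/3 (L(Q) = -2/3 + (-Q)/3 = -2/3 - Q/3)
sqrt(L(-343) - 1*409400) = sqrt((-2/3 - 1/3*(-343)) - 1*409400) = sqrt((-2/3 + 343/3) - 409400) = sqrt(341/3 - 409400) = sqrt(-1227859/3) = I*sqrt(3683577)/3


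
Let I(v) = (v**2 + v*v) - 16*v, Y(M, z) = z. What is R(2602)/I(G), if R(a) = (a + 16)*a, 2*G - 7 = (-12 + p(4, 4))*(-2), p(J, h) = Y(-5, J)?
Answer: 1946296/23 ≈ 84622.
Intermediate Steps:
p(J, h) = J
G = 23/2 (G = 7/2 + ((-12 + 4)*(-2))/2 = 7/2 + (-8*(-2))/2 = 7/2 + (1/2)*16 = 7/2 + 8 = 23/2 ≈ 11.500)
R(a) = a*(16 + a) (R(a) = (16 + a)*a = a*(16 + a))
I(v) = -16*v + 2*v**2 (I(v) = (v**2 + v**2) - 16*v = 2*v**2 - 16*v = -16*v + 2*v**2)
R(2602)/I(G) = (2602*(16 + 2602))/((2*(23/2)*(-8 + 23/2))) = (2602*2618)/((2*(23/2)*(7/2))) = 6812036/(161/2) = 6812036*(2/161) = 1946296/23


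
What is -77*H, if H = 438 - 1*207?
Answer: -17787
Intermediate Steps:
H = 231 (H = 438 - 207 = 231)
-77*H = -77*231 = -17787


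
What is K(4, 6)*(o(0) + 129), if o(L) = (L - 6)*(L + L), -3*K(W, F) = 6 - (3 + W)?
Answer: 43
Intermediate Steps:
K(W, F) = -1 + W/3 (K(W, F) = -(6 - (3 + W))/3 = -(6 + (-3 - W))/3 = -(3 - W)/3 = -1 + W/3)
o(L) = 2*L*(-6 + L) (o(L) = (-6 + L)*(2*L) = 2*L*(-6 + L))
K(4, 6)*(o(0) + 129) = (-1 + (⅓)*4)*(2*0*(-6 + 0) + 129) = (-1 + 4/3)*(2*0*(-6) + 129) = (0 + 129)/3 = (⅓)*129 = 43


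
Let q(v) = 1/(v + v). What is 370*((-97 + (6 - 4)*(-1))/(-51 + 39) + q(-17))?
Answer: 103415/34 ≈ 3041.6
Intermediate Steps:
q(v) = 1/(2*v)
370*((-97 + (6 - 4)*(-1))/(-51 + 39) + q(-17)) = 370*((-97 + (6 - 4)*(-1))/(-51 + 39) + (½)/(-17)) = 370*((-97 + 2*(-1))/(-12) + (½)*(-1/17)) = 370*((-97 - 2)*(-1/12) - 1/34) = 370*(-99*(-1/12) - 1/34) = 370*(33/4 - 1/34) = 370*(559/68) = 103415/34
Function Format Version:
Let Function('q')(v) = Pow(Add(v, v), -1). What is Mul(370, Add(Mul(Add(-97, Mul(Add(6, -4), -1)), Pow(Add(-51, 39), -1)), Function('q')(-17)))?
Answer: Rational(103415, 34) ≈ 3041.6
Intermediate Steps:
Function('q')(v) = Mul(Rational(1, 2), Pow(v, -1)) (Function('q')(v) = Pow(Mul(2, v), -1) = Mul(Rational(1, 2), Pow(v, -1)))
Mul(370, Add(Mul(Add(-97, Mul(Add(6, -4), -1)), Pow(Add(-51, 39), -1)), Function('q')(-17))) = Mul(370, Add(Mul(Add(-97, Mul(Add(6, -4), -1)), Pow(Add(-51, 39), -1)), Mul(Rational(1, 2), Pow(-17, -1)))) = Mul(370, Add(Mul(Add(-97, Mul(2, -1)), Pow(-12, -1)), Mul(Rational(1, 2), Rational(-1, 17)))) = Mul(370, Add(Mul(Add(-97, -2), Rational(-1, 12)), Rational(-1, 34))) = Mul(370, Add(Mul(-99, Rational(-1, 12)), Rational(-1, 34))) = Mul(370, Add(Rational(33, 4), Rational(-1, 34))) = Mul(370, Rational(559, 68)) = Rational(103415, 34)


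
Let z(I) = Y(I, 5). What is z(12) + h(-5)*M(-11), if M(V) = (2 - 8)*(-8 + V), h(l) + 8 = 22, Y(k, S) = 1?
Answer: 1597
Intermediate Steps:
h(l) = 14 (h(l) = -8 + 22 = 14)
M(V) = 48 - 6*V (M(V) = -6*(-8 + V) = 48 - 6*V)
z(I) = 1
z(12) + h(-5)*M(-11) = 1 + 14*(48 - 6*(-11)) = 1 + 14*(48 + 66) = 1 + 14*114 = 1 + 1596 = 1597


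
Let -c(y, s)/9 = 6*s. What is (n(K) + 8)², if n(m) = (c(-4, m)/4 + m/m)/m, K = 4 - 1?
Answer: 961/36 ≈ 26.694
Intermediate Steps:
c(y, s) = -54*s
K = 3
n(m) = (1 - 27*m/2)/m (n(m) = (-54*m/4 + m/m)/m = (-54*m*(¼) + 1)/m = (-27*m/2 + 1)/m = (1 - 27*m/2)/m)
(n(K) + 8)² = ((-27/2 + 1/3) + 8)² = ((-27/2 + ⅓) + 8)² = (-79/6 + 8)² = (-31/6)² = 961/36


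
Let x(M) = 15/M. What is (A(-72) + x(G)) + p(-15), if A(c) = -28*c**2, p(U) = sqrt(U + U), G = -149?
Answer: -21627663/149 + I*sqrt(30) ≈ -1.4515e+5 + 5.4772*I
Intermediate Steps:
p(U) = sqrt(2)*sqrt(U) (p(U) = sqrt(2*U) = sqrt(2)*sqrt(U))
(A(-72) + x(G)) + p(-15) = (-28*(-72)**2 + 15/(-149)) + sqrt(2)*sqrt(-15) = (-28*5184 + 15*(-1/149)) + sqrt(2)*(I*sqrt(15)) = (-145152 - 15/149) + I*sqrt(30) = -21627663/149 + I*sqrt(30)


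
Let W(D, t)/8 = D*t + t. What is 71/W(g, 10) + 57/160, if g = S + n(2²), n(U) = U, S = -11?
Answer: 5/24 ≈ 0.20833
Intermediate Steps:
g = -7 (g = -11 + 2² = -11 + 4 = -7)
W(D, t) = 8*t + 8*D*t (W(D, t) = 8*(D*t + t) = 8*(t + D*t) = 8*t + 8*D*t)
71/W(g, 10) + 57/160 = 71/((8*10*(1 - 7))) + 57/160 = 71/((8*10*(-6))) + 57*(1/160) = 71/(-480) + 57/160 = 71*(-1/480) + 57/160 = -71/480 + 57/160 = 5/24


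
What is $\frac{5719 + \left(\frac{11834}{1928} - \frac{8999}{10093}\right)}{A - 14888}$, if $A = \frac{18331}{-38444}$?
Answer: $- \frac{48662174953833}{126567869125549} \approx -0.38447$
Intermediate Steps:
$A = - \frac{18331}{38444}$ ($A = 18331 \left(- \frac{1}{38444}\right) = - \frac{18331}{38444} \approx -0.47682$)
$\frac{5719 + \left(\frac{11834}{1928} - \frac{8999}{10093}\right)}{A - 14888} = \frac{5719 + \left(\frac{11834}{1928} - \frac{8999}{10093}\right)}{- \frac{18331}{38444} - 14888} = \frac{5719 + \left(11834 \cdot \frac{1}{1928} - \frac{8999}{10093}\right)}{- \frac{572372603}{38444}} = \left(5719 + \left(\frac{5917}{964} - \frac{8999}{10093}\right)\right) \left(- \frac{38444}{572372603}\right) = \left(5719 + \frac{51045245}{9729652}\right) \left(- \frac{38444}{572372603}\right) = \frac{55694925033}{9729652} \left(- \frac{38444}{572372603}\right) = - \frac{48662174953833}{126567869125549}$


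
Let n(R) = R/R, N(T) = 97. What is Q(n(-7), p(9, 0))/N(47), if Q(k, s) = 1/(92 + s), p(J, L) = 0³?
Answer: 1/8924 ≈ 0.00011206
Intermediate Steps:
p(J, L) = 0
n(R) = 1
Q(n(-7), p(9, 0))/N(47) = 1/((92 + 0)*97) = (1/97)/92 = (1/92)*(1/97) = 1/8924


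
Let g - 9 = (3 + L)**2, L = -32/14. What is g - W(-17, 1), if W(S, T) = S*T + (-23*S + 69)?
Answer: -21241/49 ≈ -433.49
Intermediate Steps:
L = -16/7 (L = -32*1/14 = -16/7 ≈ -2.2857)
W(S, T) = 69 - 23*S + S*T (W(S, T) = S*T + (69 - 23*S) = 69 - 23*S + S*T)
g = 466/49 (g = 9 + (3 - 16/7)**2 = 9 + (5/7)**2 = 9 + 25/49 = 466/49 ≈ 9.5102)
g - W(-17, 1) = 466/49 - (69 - 23*(-17) - 17*1) = 466/49 - (69 + 391 - 17) = 466/49 - 1*443 = 466/49 - 443 = -21241/49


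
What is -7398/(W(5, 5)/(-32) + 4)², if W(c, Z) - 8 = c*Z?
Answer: -7575552/9025 ≈ -839.40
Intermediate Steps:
W(c, Z) = 8 + Z*c (W(c, Z) = 8 + c*Z = 8 + Z*c)
-7398/(W(5, 5)/(-32) + 4)² = -7398/((8 + 5*5)/(-32) + 4)² = -7398/((8 + 25)*(-1/32) + 4)² = -7398/(33*(-1/32) + 4)² = -7398/(-33/32 + 4)² = -7398/((95/32)²) = -7398/9025/1024 = -7398*1024/9025 = -7575552/9025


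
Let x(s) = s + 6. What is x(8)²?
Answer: 196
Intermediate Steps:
x(s) = 6 + s
x(8)² = (6 + 8)² = 14² = 196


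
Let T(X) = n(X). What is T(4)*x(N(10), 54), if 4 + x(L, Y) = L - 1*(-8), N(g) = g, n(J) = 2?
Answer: 28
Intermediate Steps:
T(X) = 2
x(L, Y) = 4 + L (x(L, Y) = -4 + (L - 1*(-8)) = -4 + (L + 8) = -4 + (8 + L) = 4 + L)
T(4)*x(N(10), 54) = 2*(4 + 10) = 2*14 = 28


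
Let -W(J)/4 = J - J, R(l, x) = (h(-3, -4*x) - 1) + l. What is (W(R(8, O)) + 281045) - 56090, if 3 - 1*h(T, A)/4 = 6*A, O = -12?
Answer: 224955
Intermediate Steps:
h(T, A) = 12 - 24*A
R(l, x) = 11 + l + 96*x (R(l, x) = ((12 - (-96)*x) - 1) + l = ((12 + 96*x) - 1) + l = (11 + 96*x) + l = 11 + l + 96*x)
W(J) = 0 (W(J) = -4*(J - J) = -4*0 = 0)
(W(R(8, O)) + 281045) - 56090 = (0 + 281045) - 56090 = 281045 - 56090 = 224955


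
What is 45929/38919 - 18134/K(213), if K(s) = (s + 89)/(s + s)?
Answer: -150319336819/5876769 ≈ -25579.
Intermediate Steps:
K(s) = (89 + s)/(2*s) (K(s) = (89 + s)/((2*s)) = (89 + s)*(1/(2*s)) = (89 + s)/(2*s))
45929/38919 - 18134/K(213) = 45929/38919 - 18134*426/(89 + 213) = 45929*(1/38919) - 18134/((1/2)*(1/213)*302) = 45929/38919 - 18134/151/213 = 45929/38919 - 18134*213/151 = 45929/38919 - 3862542/151 = -150319336819/5876769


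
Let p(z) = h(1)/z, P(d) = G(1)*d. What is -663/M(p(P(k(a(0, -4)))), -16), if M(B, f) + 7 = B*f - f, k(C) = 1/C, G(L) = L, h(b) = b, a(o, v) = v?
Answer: -663/73 ≈ -9.0822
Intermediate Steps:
P(d) = d (P(d) = 1*d = d)
p(z) = 1/z
M(B, f) = -7 - f + B*f (M(B, f) = -7 + (B*f - f) = -7 + (-f + B*f) = -7 - f + B*f)
-663/M(p(P(k(a(0, -4)))), -16) = -663/(-7 - 1*(-16) - 16/1/(-4)) = -663/(-7 + 16 - 16/(-¼)) = -663/(-7 + 16 - 4*(-16)) = -663/(-7 + 16 + 64) = -663/73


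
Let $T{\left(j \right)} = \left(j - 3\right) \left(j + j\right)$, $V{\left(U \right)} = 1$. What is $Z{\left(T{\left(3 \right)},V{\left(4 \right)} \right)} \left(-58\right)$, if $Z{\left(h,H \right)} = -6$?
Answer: $348$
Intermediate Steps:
$T{\left(j \right)} = 2 j \left(-3 + j\right)$ ($T{\left(j \right)} = \left(-3 + j\right) 2 j = 2 j \left(-3 + j\right)$)
$Z{\left(T{\left(3 \right)},V{\left(4 \right)} \right)} \left(-58\right) = \left(-6\right) \left(-58\right) = 348$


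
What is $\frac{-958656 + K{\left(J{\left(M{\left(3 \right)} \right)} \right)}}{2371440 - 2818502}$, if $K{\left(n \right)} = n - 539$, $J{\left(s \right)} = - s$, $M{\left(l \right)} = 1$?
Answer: $\frac{68514}{31933} \approx 2.1456$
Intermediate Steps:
$K{\left(n \right)} = -539 + n$
$\frac{-958656 + K{\left(J{\left(M{\left(3 \right)} \right)} \right)}}{2371440 - 2818502} = \frac{-958656 - 540}{2371440 - 2818502} = \frac{-958656 - 540}{-447062} = \left(-958656 - 540\right) \left(- \frac{1}{447062}\right) = \left(-959196\right) \left(- \frac{1}{447062}\right) = \frac{68514}{31933}$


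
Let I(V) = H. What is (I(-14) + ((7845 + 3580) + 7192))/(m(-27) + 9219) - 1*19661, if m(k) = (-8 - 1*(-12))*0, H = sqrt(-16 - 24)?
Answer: -181236142/9219 + 2*I*sqrt(10)/9219 ≈ -19659.0 + 0.00068603*I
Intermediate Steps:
H = 2*I*sqrt(10) (H = sqrt(-40) = 2*I*sqrt(10) ≈ 6.3246*I)
I(V) = 2*I*sqrt(10)
m(k) = 0 (m(k) = (-8 + 12)*0 = 4*0 = 0)
(I(-14) + ((7845 + 3580) + 7192))/(m(-27) + 9219) - 1*19661 = (2*I*sqrt(10) + ((7845 + 3580) + 7192))/(0 + 9219) - 1*19661 = (2*I*sqrt(10) + (11425 + 7192))/9219 - 19661 = (2*I*sqrt(10) + 18617)*(1/9219) - 19661 = (18617 + 2*I*sqrt(10))*(1/9219) - 19661 = (18617/9219 + 2*I*sqrt(10)/9219) - 19661 = -181236142/9219 + 2*I*sqrt(10)/9219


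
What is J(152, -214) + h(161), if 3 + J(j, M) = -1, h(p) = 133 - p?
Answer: -32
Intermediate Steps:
J(j, M) = -4 (J(j, M) = -3 - 1 = -4)
J(152, -214) + h(161) = -4 + (133 - 1*161) = -4 + (133 - 161) = -4 - 28 = -32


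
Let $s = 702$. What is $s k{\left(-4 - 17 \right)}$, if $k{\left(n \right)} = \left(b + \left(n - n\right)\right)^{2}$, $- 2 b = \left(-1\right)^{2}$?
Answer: $\frac{351}{2} \approx 175.5$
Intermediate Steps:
$b = - \frac{1}{2}$ ($b = - \frac{\left(-1\right)^{2}}{2} = \left(- \frac{1}{2}\right) 1 = - \frac{1}{2} \approx -0.5$)
$k{\left(n \right)} = \frac{1}{4}$ ($k{\left(n \right)} = \left(- \frac{1}{2} + \left(n - n\right)\right)^{2} = \left(- \frac{1}{2} + 0\right)^{2} = \left(- \frac{1}{2}\right)^{2} = \frac{1}{4}$)
$s k{\left(-4 - 17 \right)} = 702 \cdot \frac{1}{4} = \frac{351}{2}$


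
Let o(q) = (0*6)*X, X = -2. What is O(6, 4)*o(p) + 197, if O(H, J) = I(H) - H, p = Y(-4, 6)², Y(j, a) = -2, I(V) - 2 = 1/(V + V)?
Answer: 197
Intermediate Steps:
I(V) = 2 + 1/(2*V) (I(V) = 2 + 1/(V + V) = 2 + 1/(2*V))
p = 4 (p = (-2)² = 4)
o(q) = 0 (o(q) = (0*6)*(-2) = 0*(-2) = 0)
O(H, J) = 2 + 1/(2*H) - H (O(H, J) = (2 + 1/(2*H)) - H = 2 + 1/(2*H) - H)
O(6, 4)*o(p) + 197 = (2 + (½)/6 - 1*6)*0 + 197 = (2 + (½)*(⅙) - 6)*0 + 197 = (2 + 1/12 - 6)*0 + 197 = -47/12*0 + 197 = 0 + 197 = 197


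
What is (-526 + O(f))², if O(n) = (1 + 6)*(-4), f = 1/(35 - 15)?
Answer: 306916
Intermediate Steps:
f = 1/20 ≈ 0.050000
O(n) = -28 (O(n) = 7*(-4) = -28)
(-526 + O(f))² = (-526 - 28)² = (-554)² = 306916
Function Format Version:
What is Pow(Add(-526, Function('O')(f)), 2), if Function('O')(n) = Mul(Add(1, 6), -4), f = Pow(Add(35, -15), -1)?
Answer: 306916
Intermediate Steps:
f = Rational(1, 20) (f = Pow(20, -1) = Rational(1, 20) ≈ 0.050000)
Function('O')(n) = -28 (Function('O')(n) = Mul(7, -4) = -28)
Pow(Add(-526, Function('O')(f)), 2) = Pow(Add(-526, -28), 2) = Pow(-554, 2) = 306916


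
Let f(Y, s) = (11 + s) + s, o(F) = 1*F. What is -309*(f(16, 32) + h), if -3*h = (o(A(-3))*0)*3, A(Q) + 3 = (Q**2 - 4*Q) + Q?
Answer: -23175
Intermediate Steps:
A(Q) = -3 + Q**2 - 3*Q (A(Q) = -3 + ((Q**2 - 4*Q) + Q) = -3 + (Q**2 - 3*Q) = -3 + Q**2 - 3*Q)
o(F) = F
f(Y, s) = 11 + 2*s
h = 0 (h = -(-3 + (-3)**2 - 3*(-3))*0*3/3 = -(-3 + 9 + 9)*0*3/3 = -15*0*3/3 = -0*3 = -1/3*0 = 0)
-309*(f(16, 32) + h) = -309*((11 + 2*32) + 0) = -309*((11 + 64) + 0) = -309*(75 + 0) = -309*75 = -23175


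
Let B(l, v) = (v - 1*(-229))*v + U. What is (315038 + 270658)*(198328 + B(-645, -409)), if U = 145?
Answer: 159363781728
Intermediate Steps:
B(l, v) = 145 + v*(229 + v) (B(l, v) = (v - 1*(-229))*v + 145 = (v + 229)*v + 145 = (229 + v)*v + 145 = v*(229 + v) + 145 = 145 + v*(229 + v))
(315038 + 270658)*(198328 + B(-645, -409)) = (315038 + 270658)*(198328 + (145 + (-409)² + 229*(-409))) = 585696*(198328 + (145 + 167281 - 93661)) = 585696*(198328 + 73765) = 585696*272093 = 159363781728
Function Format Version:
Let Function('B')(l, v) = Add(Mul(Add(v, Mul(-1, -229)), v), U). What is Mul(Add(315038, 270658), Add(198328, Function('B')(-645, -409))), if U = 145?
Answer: 159363781728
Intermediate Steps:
Function('B')(l, v) = Add(145, Mul(v, Add(229, v))) (Function('B')(l, v) = Add(Mul(Add(v, Mul(-1, -229)), v), 145) = Add(Mul(Add(v, 229), v), 145) = Add(Mul(Add(229, v), v), 145) = Add(Mul(v, Add(229, v)), 145) = Add(145, Mul(v, Add(229, v))))
Mul(Add(315038, 270658), Add(198328, Function('B')(-645, -409))) = Mul(Add(315038, 270658), Add(198328, Add(145, Pow(-409, 2), Mul(229, -409)))) = Mul(585696, Add(198328, Add(145, 167281, -93661))) = Mul(585696, Add(198328, 73765)) = Mul(585696, 272093) = 159363781728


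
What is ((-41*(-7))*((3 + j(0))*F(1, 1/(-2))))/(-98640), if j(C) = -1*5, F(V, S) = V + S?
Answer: 287/98640 ≈ 0.0029096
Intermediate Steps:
F(V, S) = S + V
j(C) = -5
((-41*(-7))*((3 + j(0))*F(1, 1/(-2))))/(-98640) = ((-41*(-7))*((3 - 5)*(1/(-2) + 1)))/(-98640) = (287*(-2*(-1/2 + 1)))*(-1/98640) = (287*(-2*1/2))*(-1/98640) = (287*(-1))*(-1/98640) = -287*(-1/98640) = 287/98640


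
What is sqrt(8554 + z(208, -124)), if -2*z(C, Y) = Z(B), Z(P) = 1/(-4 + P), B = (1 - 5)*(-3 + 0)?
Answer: 3*sqrt(15207)/4 ≈ 92.488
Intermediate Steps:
B = 12 (B = -4*(-3) = 12)
z(C, Y) = -1/16 (z(C, Y) = -1/(2*(-4 + 12)) = -1/2/8 = -1/2*1/8 = -1/16)
sqrt(8554 + z(208, -124)) = sqrt(8554 - 1/16) = sqrt(136863/16) = 3*sqrt(15207)/4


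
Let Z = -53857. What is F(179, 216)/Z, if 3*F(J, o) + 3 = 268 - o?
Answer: -49/161571 ≈ -0.00030327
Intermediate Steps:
F(J, o) = 265/3 - o/3 (F(J, o) = -1 + (268 - o)/3 = -1 + (268/3 - o/3) = 265/3 - o/3)
F(179, 216)/Z = (265/3 - ⅓*216)/(-53857) = (265/3 - 72)*(-1/53857) = (49/3)*(-1/53857) = -49/161571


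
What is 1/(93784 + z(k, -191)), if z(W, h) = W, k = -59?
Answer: 1/93725 ≈ 1.0670e-5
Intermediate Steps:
1/(93784 + z(k, -191)) = 1/(93784 - 59) = 1/93725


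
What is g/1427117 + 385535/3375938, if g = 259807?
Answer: 1427295876561/4817858510746 ≈ 0.29625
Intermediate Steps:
g/1427117 + 385535/3375938 = 259807/1427117 + 385535/3375938 = 1427295876561/4817858510746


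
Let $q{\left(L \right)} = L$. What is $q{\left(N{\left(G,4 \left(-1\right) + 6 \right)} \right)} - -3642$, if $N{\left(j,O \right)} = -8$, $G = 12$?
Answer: $3634$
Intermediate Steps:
$q{\left(N{\left(G,4 \left(-1\right) + 6 \right)} \right)} - -3642 = -8 - -3642 = -8 + 3642 = 3634$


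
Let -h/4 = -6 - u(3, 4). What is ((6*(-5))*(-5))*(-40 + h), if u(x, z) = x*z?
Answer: 4800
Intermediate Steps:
h = 72 (h = -4*(-6 - 3*4) = -4*(-6 - 1*12) = -4*(-6 - 12) = -4*(-18) = 72)
((6*(-5))*(-5))*(-40 + h) = ((6*(-5))*(-5))*(-40 + 72) = -30*(-5)*32 = 150*32 = 4800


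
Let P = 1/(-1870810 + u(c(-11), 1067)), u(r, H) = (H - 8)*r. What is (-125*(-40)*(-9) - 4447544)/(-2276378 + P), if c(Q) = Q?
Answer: 367696951552/186312532761 ≈ 1.9735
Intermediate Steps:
u(r, H) = r*(-8 + H) (u(r, H) = (-8 + H)*r = r*(-8 + H))
P = -1/1882459 (P = 1/(-1870810 - 11*(-8 + 1067)) = 1/(-1870810 - 11*1059) = 1/(-1870810 - 11649) = 1/(-1882459) = -1/1882459 ≈ -5.3122e-7)
(-125*(-40)*(-9) - 4447544)/(-2276378 + P) = (-125*(-40)*(-9) - 4447544)/(-2276378 - 1/1882459) = (5000*(-9) - 4447544)/(-4285188253503/1882459) = (-45000 - 4447544)*(-1882459/4285188253503) = -4492544*(-1882459/4285188253503) = 367696951552/186312532761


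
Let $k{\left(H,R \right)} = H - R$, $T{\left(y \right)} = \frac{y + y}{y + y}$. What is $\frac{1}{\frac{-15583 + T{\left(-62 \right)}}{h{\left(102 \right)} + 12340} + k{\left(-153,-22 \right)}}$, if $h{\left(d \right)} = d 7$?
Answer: $- \frac{6527}{862828} \approx -0.0075647$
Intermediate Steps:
$T{\left(y \right)} = 1$ ($T{\left(y \right)} = \frac{2 y}{2 y} = 2 y \frac{1}{2 y} = 1$)
$h{\left(d \right)} = 7 d$
$\frac{1}{\frac{-15583 + T{\left(-62 \right)}}{h{\left(102 \right)} + 12340} + k{\left(-153,-22 \right)}} = \frac{1}{\frac{-15583 + 1}{7 \cdot 102 + 12340} - 131} = \frac{1}{- \frac{15582}{714 + 12340} + \left(-153 + 22\right)} = \frac{1}{- \frac{15582}{13054} - 131} = \frac{1}{\left(-15582\right) \frac{1}{13054} - 131} = \frac{1}{- \frac{7791}{6527} - 131} = \frac{1}{- \frac{862828}{6527}} = - \frac{6527}{862828}$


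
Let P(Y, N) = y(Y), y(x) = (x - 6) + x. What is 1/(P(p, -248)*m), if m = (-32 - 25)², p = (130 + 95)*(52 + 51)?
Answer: 1/150571656 ≈ 6.6414e-9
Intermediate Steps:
p = 23175 (p = 225*103 = 23175)
y(x) = -6 + 2*x (y(x) = (-6 + x) + x = -6 + 2*x)
P(Y, N) = -6 + 2*Y
m = 3249 (m = (-57)² = 3249)
1/(P(p, -248)*m) = 1/((-6 + 2*23175)*3249) = (1/3249)/(-6 + 46350) = (1/3249)/46344 = (1/46344)*(1/3249) = 1/150571656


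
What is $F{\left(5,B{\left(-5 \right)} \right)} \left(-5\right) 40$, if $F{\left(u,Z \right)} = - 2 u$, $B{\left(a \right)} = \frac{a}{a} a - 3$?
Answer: $2000$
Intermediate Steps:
$B{\left(a \right)} = -3 + a$ ($B{\left(a \right)} = 1 a - 3 = a - 3 = -3 + a$)
$F{\left(5,B{\left(-5 \right)} \right)} \left(-5\right) 40 = \left(-2\right) 5 \left(-5\right) 40 = \left(-10\right) \left(-5\right) 40 = 50 \cdot 40 = 2000$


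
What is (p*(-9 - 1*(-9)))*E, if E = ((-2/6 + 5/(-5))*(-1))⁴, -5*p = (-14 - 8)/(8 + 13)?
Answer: 0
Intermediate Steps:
p = 22/105 (p = -(-14 - 8)/(5*(8 + 13)) = -(-22)/(5*21) = -⅕*(-22/21) = 22/105 ≈ 0.20952)
E = 256/81 (E = ((-2*⅙ + 5*(-⅕))*(-1))⁴ = ((-⅓ - 1)*(-1))⁴ = (-4/3*(-1))⁴ = (4/3)⁴ = 256/81 ≈ 3.1605)
(p*(-9 - 1*(-9)))*E = (22*(-9 - 1*(-9))/105)*(256/81) = (22*(-9 + 9)/105)*(256/81) = ((22/105)*0)*(256/81) = 0*(256/81) = 0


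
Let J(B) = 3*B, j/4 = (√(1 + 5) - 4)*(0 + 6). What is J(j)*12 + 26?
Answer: -3430 + 864*√6 ≈ -1313.6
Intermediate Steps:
j = -96 + 24*√6 (j = 4*((√(1 + 5) - 4)*(0 + 6)) = 4*((√6 - 4)*6) = 4*((-4 + √6)*6) = 4*(-24 + 6*√6) = -96 + 24*√6 ≈ -37.212)
J(j)*12 + 26 = (3*(-96 + 24*√6))*12 + 26 = (-288 + 72*√6)*12 + 26 = (-3456 + 864*√6) + 26 = -3430 + 864*√6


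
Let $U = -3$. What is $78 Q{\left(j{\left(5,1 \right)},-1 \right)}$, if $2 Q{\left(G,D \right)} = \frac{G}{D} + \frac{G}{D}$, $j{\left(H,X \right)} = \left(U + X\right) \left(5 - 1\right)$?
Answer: $624$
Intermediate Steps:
$j{\left(H,X \right)} = -12 + 4 X$ ($j{\left(H,X \right)} = \left(-3 + X\right) \left(5 - 1\right) = \left(-3 + X\right) 4 = -12 + 4 X$)
$Q{\left(G,D \right)} = \frac{G}{D}$ ($Q{\left(G,D \right)} = \frac{\frac{G}{D} + \frac{G}{D}}{2} = \frac{2 G \frac{1}{D}}{2} = \frac{G}{D}$)
$78 Q{\left(j{\left(5,1 \right)},-1 \right)} = 78 \frac{-12 + 4 \cdot 1}{-1} = 78 \left(-12 + 4\right) \left(-1\right) = 78 \left(\left(-8\right) \left(-1\right)\right) = 78 \cdot 8 = 624$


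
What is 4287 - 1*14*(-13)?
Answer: 4469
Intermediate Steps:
4287 - 1*14*(-13) = 4287 - 14*(-13) = 4287 + 182 = 4469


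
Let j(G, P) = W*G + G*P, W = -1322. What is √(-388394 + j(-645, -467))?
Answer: √765511 ≈ 874.93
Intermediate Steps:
j(G, P) = -1322*G + G*P
√(-388394 + j(-645, -467)) = √(-388394 - 645*(-1322 - 467)) = √(-388394 - 645*(-1789)) = √(-388394 + 1153905) = √765511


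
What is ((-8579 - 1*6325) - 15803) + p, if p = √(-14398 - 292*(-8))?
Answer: -30707 + I*√12062 ≈ -30707.0 + 109.83*I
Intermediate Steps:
p = I*√12062 (p = √(-14398 + 2336) = √(-12062) = I*√12062 ≈ 109.83*I)
((-8579 - 1*6325) - 15803) + p = ((-8579 - 1*6325) - 15803) + I*√12062 = ((-8579 - 6325) - 15803) + I*√12062 = (-14904 - 15803) + I*√12062 = -30707 + I*√12062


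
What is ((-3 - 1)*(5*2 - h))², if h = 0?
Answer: 1600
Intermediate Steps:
((-3 - 1)*(5*2 - h))² = ((-3 - 1)*(5*2 - 1*0))² = (-4*(10 + 0))² = (-4*10)² = (-40)² = 1600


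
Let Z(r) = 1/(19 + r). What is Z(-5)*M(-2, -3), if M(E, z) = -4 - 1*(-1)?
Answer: -3/14 ≈ -0.21429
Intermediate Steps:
M(E, z) = -3 (M(E, z) = -4 + 1 = -3)
Z(-5)*M(-2, -3) = -3/(19 - 5) = -3/14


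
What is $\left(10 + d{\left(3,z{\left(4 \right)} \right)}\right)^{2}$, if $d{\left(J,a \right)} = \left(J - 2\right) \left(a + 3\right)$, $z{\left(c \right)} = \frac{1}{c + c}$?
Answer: $\frac{11025}{64} \approx 172.27$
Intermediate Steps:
$z{\left(c \right)} = \frac{1}{2 c}$
$d{\left(J,a \right)} = \left(-2 + J\right) \left(3 + a\right)$
$\left(10 + d{\left(3,z{\left(4 \right)} \right)}\right)^{2} = \left(10 + \left(-6 - 2 \frac{1}{2 \cdot 4} + 3 \cdot 3 + 3 \frac{1}{2 \cdot 4}\right)\right)^{2} = \left(10 + \left(-6 - 2 \cdot \frac{1}{2} \cdot \frac{1}{4} + 9 + 3 \cdot \frac{1}{2} \cdot \frac{1}{4}\right)\right)^{2} = \left(10 + \left(-6 - \frac{1}{4} + 9 + 3 \cdot \frac{1}{8}\right)\right)^{2} = \left(10 + \left(-6 - \frac{1}{4} + 9 + \frac{3}{8}\right)\right)^{2} = \left(10 + \frac{25}{8}\right)^{2} = \left(\frac{105}{8}\right)^{2} = \frac{11025}{64}$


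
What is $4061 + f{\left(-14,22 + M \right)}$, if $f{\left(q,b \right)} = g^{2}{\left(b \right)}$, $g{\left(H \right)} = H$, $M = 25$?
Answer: $6270$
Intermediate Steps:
$f{\left(q,b \right)} = b^{2}$
$4061 + f{\left(-14,22 + M \right)} = 4061 + \left(22 + 25\right)^{2} = 4061 + 47^{2} = 4061 + 2209 = 6270$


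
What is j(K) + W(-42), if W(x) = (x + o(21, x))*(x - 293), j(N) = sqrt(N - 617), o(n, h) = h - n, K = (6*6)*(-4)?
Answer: 35175 + I*sqrt(761) ≈ 35175.0 + 27.586*I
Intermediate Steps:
K = -144 (K = 36*(-4) = -144)
j(N) = sqrt(-617 + N)
W(x) = (-293 + x)*(-21 + 2*x) (W(x) = (x + (x - 1*21))*(x - 293) = (x + (x - 21))*(-293 + x) = (x + (-21 + x))*(-293 + x) = (-21 + 2*x)*(-293 + x) = (-293 + x)*(-21 + 2*x))
j(K) + W(-42) = sqrt(-617 - 144) + (6153 - 607*(-42) + 2*(-42)**2) = sqrt(-761) + (6153 + 25494 + 2*1764) = I*sqrt(761) + (6153 + 25494 + 3528) = I*sqrt(761) + 35175 = 35175 + I*sqrt(761)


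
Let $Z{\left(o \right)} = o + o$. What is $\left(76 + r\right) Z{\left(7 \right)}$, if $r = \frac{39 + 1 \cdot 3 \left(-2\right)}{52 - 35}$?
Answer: $\frac{18550}{17} \approx 1091.2$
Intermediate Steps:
$Z{\left(o \right)} = 2 o$
$r = \frac{33}{17}$ ($r = \frac{39 + 3 \left(-2\right)}{17} = \left(39 - 6\right) \frac{1}{17} = 33 \cdot \frac{1}{17} = \frac{33}{17} \approx 1.9412$)
$\left(76 + r\right) Z{\left(7 \right)} = \left(76 + \frac{33}{17}\right) 2 \cdot 7 = \frac{1325}{17} \cdot 14 = \frac{18550}{17}$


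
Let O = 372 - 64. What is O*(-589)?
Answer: -181412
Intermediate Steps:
O = 308
O*(-589) = 308*(-589) = -181412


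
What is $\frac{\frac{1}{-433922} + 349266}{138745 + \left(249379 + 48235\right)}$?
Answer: $\frac{151554201251}{189345769998} \approx 0.80041$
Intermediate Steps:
$\frac{\frac{1}{-433922} + 349266}{138745 + \left(249379 + 48235\right)} = \frac{- \frac{1}{433922} + 349266}{138745 + 297614} = \frac{151554201251}{433922 \cdot 436359} = \frac{151554201251}{433922} \cdot \frac{1}{436359} = \frac{151554201251}{189345769998}$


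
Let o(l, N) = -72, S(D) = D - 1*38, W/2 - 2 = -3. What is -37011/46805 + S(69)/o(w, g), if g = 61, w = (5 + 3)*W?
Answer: -4115747/3369960 ≈ -1.2213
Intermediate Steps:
W = -2 (W = 4 + 2*(-3) = 4 - 6 = -2)
w = -16 (w = (5 + 3)*(-2) = 8*(-2) = -16)
S(D) = -38 + D (S(D) = D - 38 = -38 + D)
-37011/46805 + S(69)/o(w, g) = -37011/46805 + (-38 + 69)/(-72) = -37011*1/46805 + 31*(-1/72) = -37011/46805 - 31/72 = -4115747/3369960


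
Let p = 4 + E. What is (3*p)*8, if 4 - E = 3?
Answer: 120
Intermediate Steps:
E = 1 (E = 4 - 1*3 = 4 - 3 = 1)
p = 5 (p = 4 + 1 = 5)
(3*p)*8 = (3*5)*8 = 15*8 = 120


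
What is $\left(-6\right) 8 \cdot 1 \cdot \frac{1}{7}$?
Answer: $- \frac{48}{7} \approx -6.8571$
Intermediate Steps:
$\left(-6\right) 8 \cdot 1 \cdot \frac{1}{7} = - 48 \cdot 1 \cdot \frac{1}{7} = \left(-48\right) \frac{1}{7} = - \frac{48}{7}$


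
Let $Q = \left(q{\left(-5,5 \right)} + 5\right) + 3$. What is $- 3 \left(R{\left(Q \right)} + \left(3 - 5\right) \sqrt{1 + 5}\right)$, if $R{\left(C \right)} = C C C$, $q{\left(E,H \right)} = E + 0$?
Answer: $-81 + 6 \sqrt{6} \approx -66.303$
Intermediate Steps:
$q{\left(E,H \right)} = E$
$Q = 3$ ($Q = \left(-5 + 5\right) + 3 = 0 + 3 = 3$)
$R{\left(C \right)} = C^{3}$ ($R{\left(C \right)} = C^{2} C = C^{3}$)
$- 3 \left(R{\left(Q \right)} + \left(3 - 5\right) \sqrt{1 + 5}\right) = - 3 \left(3^{3} + \left(3 - 5\right) \sqrt{1 + 5}\right) = - 3 \left(27 - 2 \sqrt{6}\right) = -81 + 6 \sqrt{6}$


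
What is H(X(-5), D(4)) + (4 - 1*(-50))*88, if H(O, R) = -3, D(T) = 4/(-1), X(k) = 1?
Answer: 4749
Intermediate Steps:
D(T) = -4 (D(T) = 4*(-1) = -4)
H(X(-5), D(4)) + (4 - 1*(-50))*88 = -3 + (4 - 1*(-50))*88 = -3 + (4 + 50)*88 = -3 + 54*88 = -3 + 4752 = 4749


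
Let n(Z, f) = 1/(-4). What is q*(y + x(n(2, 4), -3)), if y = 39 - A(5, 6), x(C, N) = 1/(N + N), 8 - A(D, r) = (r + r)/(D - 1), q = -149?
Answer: -30247/6 ≈ -5041.2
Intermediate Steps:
A(D, r) = 8 - 2*r/(-1 + D) (A(D, r) = 8 - (r + r)/(D - 1) = 8 - 2*r/(-1 + D))
n(Z, f) = -1/4
x(C, N) = 1/(2*N)
y = 34 (y = 39 - 2*(-4 - 1*6 + 4*5)/(-1 + 5) = 39 - 2*(-4 - 6 + 20)/4 = 39 - 2*10/4 = 39 - 1*5 = 39 - 5 = 34)
q*(y + x(n(2, 4), -3)) = -149*(34 + (1/2)/(-3)) = -149*(34 + (1/2)*(-1/3)) = -149*(34 - 1/6) = -149*203/6 = -30247/6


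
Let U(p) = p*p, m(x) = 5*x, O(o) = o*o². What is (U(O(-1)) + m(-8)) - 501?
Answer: -540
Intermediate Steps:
O(o) = o³
U(p) = p²
(U(O(-1)) + m(-8)) - 501 = (((-1)³)² + 5*(-8)) - 501 = ((-1)² - 40) - 501 = (1 - 40) - 501 = -39 - 501 = -540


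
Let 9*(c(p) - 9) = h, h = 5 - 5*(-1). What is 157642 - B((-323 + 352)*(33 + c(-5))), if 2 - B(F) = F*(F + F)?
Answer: 265983848/81 ≈ 3.2838e+6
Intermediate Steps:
h = 10 (h = 5 + 5 = 10)
c(p) = 91/9 (c(p) = 9 + (1/9)*10 = 9 + 10/9 = 91/9)
B(F) = 2 - 2*F**2 (B(F) = 2 - F*(F + F) = 2 - F*2*F = 2 - 2*F**2)
157642 - B((-323 + 352)*(33 + c(-5))) = 157642 - (2 - 2*(-323 + 352)**2*(33 + 91/9)**2) = 157642 - (2 - 2*(29*(388/9))**2) = 157642 - (2 - 2*(11252/9)**2) = 157642 - (2 - 2*126607504/81) = 157642 - (2 - 253215008/81) = 157642 - 1*(-253214846/81) = 157642 + 253214846/81 = 265983848/81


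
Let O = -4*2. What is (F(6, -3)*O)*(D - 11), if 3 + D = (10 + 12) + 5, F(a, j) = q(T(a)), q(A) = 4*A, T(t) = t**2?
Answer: -14976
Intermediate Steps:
F(a, j) = 4*a**2
O = -8
D = 24 (D = -3 + ((10 + 12) + 5) = -3 + (22 + 5) = -3 + 27 = 24)
(F(6, -3)*O)*(D - 11) = ((4*6**2)*(-8))*(24 - 11) = ((4*36)*(-8))*13 = (144*(-8))*13 = -1152*13 = -14976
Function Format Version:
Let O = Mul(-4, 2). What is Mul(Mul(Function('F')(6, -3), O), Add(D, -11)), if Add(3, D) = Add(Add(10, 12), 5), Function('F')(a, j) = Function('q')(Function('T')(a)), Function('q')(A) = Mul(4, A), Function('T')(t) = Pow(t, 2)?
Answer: -14976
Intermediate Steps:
Function('F')(a, j) = Mul(4, Pow(a, 2))
O = -8
D = 24 (D = Add(-3, Add(Add(10, 12), 5)) = Add(-3, Add(22, 5)) = Add(-3, 27) = 24)
Mul(Mul(Function('F')(6, -3), O), Add(D, -11)) = Mul(Mul(Mul(4, Pow(6, 2)), -8), Add(24, -11)) = Mul(Mul(Mul(4, 36), -8), 13) = Mul(Mul(144, -8), 13) = Mul(-1152, 13) = -14976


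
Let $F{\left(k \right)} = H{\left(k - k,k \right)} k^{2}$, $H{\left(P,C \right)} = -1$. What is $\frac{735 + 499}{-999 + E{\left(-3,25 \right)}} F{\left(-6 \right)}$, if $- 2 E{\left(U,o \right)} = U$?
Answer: $\frac{29616}{665} \approx 44.535$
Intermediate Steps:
$E{\left(U,o \right)} = - \frac{U}{2}$
$F{\left(k \right)} = - k^{2}$
$\frac{735 + 499}{-999 + E{\left(-3,25 \right)}} F{\left(-6 \right)} = \frac{735 + 499}{-999 - - \frac{3}{2}} \left(- \left(-6\right)^{2}\right) = \frac{1234}{-999 + \frac{3}{2}} \left(\left(-1\right) 36\right) = \frac{1234}{- \frac{1995}{2}} \left(-36\right) = 1234 \left(- \frac{2}{1995}\right) \left(-36\right) = \left(- \frac{2468}{1995}\right) \left(-36\right) = \frac{29616}{665}$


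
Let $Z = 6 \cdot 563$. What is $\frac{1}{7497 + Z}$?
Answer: $\frac{1}{10875} \approx 9.1954 \cdot 10^{-5}$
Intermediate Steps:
$Z = 3378$
$\frac{1}{7497 + Z} = \frac{1}{7497 + 3378} = \frac{1}{10875}$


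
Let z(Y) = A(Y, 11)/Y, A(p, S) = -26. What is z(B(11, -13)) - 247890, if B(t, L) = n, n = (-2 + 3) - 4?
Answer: -743644/3 ≈ -2.4788e+5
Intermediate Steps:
n = -3 (n = 1 - 4 = -3)
B(t, L) = -3
z(Y) = -26/Y
z(B(11, -13)) - 247890 = -26/(-3) - 247890 = -26*(-⅓) - 247890 = 26/3 - 247890 = -743644/3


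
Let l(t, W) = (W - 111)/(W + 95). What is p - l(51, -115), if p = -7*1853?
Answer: -129823/10 ≈ -12982.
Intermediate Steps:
p = -12971
l(t, W) = (-111 + W)/(95 + W)
p - l(51, -115) = -12971 - (-111 - 115)/(95 - 115) = -12971 - (-226)/(-20) = -12971 - (-1)*(-226)/20 = -12971 - 1*113/10 = -12971 - 113/10 = -129823/10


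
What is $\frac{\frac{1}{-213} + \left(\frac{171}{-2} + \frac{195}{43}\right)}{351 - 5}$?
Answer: $- \frac{1483205}{6338028} \approx -0.23402$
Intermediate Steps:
$\frac{\frac{1}{-213} + \left(\frac{171}{-2} + \frac{195}{43}\right)}{351 - 5} = \frac{- \frac{1}{213} + \left(171 \left(- \frac{1}{2}\right) + 195 \cdot \frac{1}{43}\right)}{346} = \left(- \frac{1}{213} + \left(- \frac{171}{2} + \frac{195}{43}\right)\right) \frac{1}{346} = \left(- \frac{1}{213} - \frac{6963}{86}\right) \frac{1}{346} = \left(- \frac{1483205}{18318}\right) \frac{1}{346} = - \frac{1483205}{6338028}$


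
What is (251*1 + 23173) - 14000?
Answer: 9424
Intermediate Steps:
(251*1 + 23173) - 14000 = (251 + 23173) - 14000 = 23424 - 14000 = 9424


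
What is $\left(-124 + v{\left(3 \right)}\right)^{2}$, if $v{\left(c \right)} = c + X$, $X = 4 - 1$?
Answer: $13924$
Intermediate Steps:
$X = 3$ ($X = 4 - 1 = 3$)
$v{\left(c \right)} = 3 + c$ ($v{\left(c \right)} = c + 3 = 3 + c$)
$\left(-124 + v{\left(3 \right)}\right)^{2} = \left(-124 + \left(3 + 3\right)\right)^{2} = \left(-124 + 6\right)^{2} = \left(-118\right)^{2} = 13924$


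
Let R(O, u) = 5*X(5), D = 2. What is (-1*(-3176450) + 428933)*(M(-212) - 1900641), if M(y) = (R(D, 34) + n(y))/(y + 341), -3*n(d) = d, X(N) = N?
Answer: -2651931461699740/387 ≈ -6.8525e+12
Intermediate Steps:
n(d) = -d/3
R(O, u) = 25 (R(O, u) = 5*5 = 25)
M(y) = (25 - y/3)/(341 + y) (M(y) = (25 - y/3)/(y + 341) = (25 - y/3)/(341 + y))
(-1*(-3176450) + 428933)*(M(-212) - 1900641) = (-1*(-3176450) + 428933)*((75 - 1*(-212))/(3*(341 - 212)) - 1900641) = (3176450 + 428933)*((1/3)*(75 + 212)/129 - 1900641) = 3605383*((1/3)*(1/129)*287 - 1900641) = 3605383*(287/387 - 1900641) = 3605383*(-735547780/387) = -2651931461699740/387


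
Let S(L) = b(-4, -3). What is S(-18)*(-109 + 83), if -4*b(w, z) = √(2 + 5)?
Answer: 13*√7/2 ≈ 17.197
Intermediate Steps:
b(w, z) = -√7/4 (b(w, z) = -√(2 + 5)/4 = -√7/4)
S(L) = -√7/4
S(-18)*(-109 + 83) = (-√7/4)*(-109 + 83) = -√7/4*(-26) = 13*√7/2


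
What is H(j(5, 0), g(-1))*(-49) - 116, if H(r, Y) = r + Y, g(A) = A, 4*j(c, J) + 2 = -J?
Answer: -85/2 ≈ -42.500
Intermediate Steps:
j(c, J) = -½ - J/4 (j(c, J) = -½ + (-J)/4 = -½ - J/4)
H(r, Y) = Y + r
H(j(5, 0), g(-1))*(-49) - 116 = (-1 + (-½ - ¼*0))*(-49) - 116 = (-1 + (-½ + 0))*(-49) - 116 = (-1 - ½)*(-49) - 116 = -3/2*(-49) - 116 = 147/2 - 116 = -85/2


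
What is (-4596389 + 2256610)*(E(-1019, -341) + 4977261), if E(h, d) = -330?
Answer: -11644918638249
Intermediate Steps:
(-4596389 + 2256610)*(E(-1019, -341) + 4977261) = (-4596389 + 2256610)*(-330 + 4977261) = -2339779*4976931 = -11644918638249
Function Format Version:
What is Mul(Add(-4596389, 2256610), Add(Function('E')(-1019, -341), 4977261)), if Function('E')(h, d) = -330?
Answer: -11644918638249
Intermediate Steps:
Mul(Add(-4596389, 2256610), Add(Function('E')(-1019, -341), 4977261)) = Mul(Add(-4596389, 2256610), Add(-330, 4977261)) = Mul(-2339779, 4976931) = -11644918638249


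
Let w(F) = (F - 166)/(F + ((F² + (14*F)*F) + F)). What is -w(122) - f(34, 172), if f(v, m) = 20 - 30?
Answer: 558771/55876 ≈ 10.000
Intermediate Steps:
w(F) = (-166 + F)/(2*F + 15*F²) (w(F) = (-166 + F)/(F + ((F² + 14*F²) + F)) = (-166 + F)/(F + (15*F² + F)) = (-166 + F)/(F + (F + 15*F²)) = (-166 + F)/(2*F + 15*F²))
f(v, m) = -10
-w(122) - f(34, 172) = -(-166 + 122)/(122*(2 + 15*122)) - 1*(-10) = -(-44)/(122*(2 + 1830)) + 10 = -(-44)/(122*1832) + 10 = -1*(-11/55876) + 10 = 11/55876 + 10 = 558771/55876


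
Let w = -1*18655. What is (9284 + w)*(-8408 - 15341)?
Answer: 222551879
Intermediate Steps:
w = -18655
(9284 + w)*(-8408 - 15341) = (9284 - 18655)*(-8408 - 15341) = -9371*(-23749) = 222551879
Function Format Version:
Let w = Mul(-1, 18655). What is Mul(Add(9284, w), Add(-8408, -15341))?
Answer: 222551879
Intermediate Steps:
w = -18655
Mul(Add(9284, w), Add(-8408, -15341)) = Mul(Add(9284, -18655), Add(-8408, -15341)) = Mul(-9371, -23749) = 222551879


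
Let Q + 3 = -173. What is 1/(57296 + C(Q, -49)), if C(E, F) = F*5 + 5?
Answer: 1/57056 ≈ 1.7527e-5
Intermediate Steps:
Q = -176 (Q = -3 - 173 = -176)
C(E, F) = 5 + 5*F (C(E, F) = 5*F + 5 = 5 + 5*F)
1/(57296 + C(Q, -49)) = 1/(57296 + (5 + 5*(-49))) = 1/(57296 + (5 - 245)) = 1/(57296 - 240) = 1/57056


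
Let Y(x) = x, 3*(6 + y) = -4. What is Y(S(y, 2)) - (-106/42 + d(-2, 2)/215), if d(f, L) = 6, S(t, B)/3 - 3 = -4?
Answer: -2276/4515 ≈ -0.50410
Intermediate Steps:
y = -22/3 (y = -6 + (1/3)*(-4) = -6 - 4/3 = -22/3 ≈ -7.3333)
S(t, B) = -3 (S(t, B) = 9 + 3*(-4) = 9 - 12 = -3)
Y(S(y, 2)) - (-106/42 + d(-2, 2)/215) = -3 - (-106/42 + 6/215) = -3 - (-106*1/42 + 6*(1/215)) = -3 - (-53/21 + 6/215) = -3 - 1*(-11269/4515) = -3 + 11269/4515 = -2276/4515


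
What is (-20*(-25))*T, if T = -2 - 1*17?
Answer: -9500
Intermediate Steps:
T = -19 (T = -2 - 17 = -19)
(-20*(-25))*T = -20*(-25)*(-19) = 500*(-19) = -9500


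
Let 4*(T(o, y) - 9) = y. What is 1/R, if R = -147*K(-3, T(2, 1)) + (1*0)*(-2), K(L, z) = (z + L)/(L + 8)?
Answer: -4/735 ≈ -0.0054422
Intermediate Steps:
T(o, y) = 9 + y/4
K(L, z) = (L + z)/(8 + L)
R = -735/4 (R = -147*(-3 + (9 + (1/4)*1))/(8 - 3) + (1*0)*(-2) = -147*(-3 + (9 + 1/4))/5 + 0*(-2) = -147*(-3 + 37/4)/5 + 0 = -147*25/(5*4) + 0 = -147*5/4 + 0 = -735/4 + 0 = -735/4 ≈ -183.75)
1/R = 1/(-735/4) = -4/735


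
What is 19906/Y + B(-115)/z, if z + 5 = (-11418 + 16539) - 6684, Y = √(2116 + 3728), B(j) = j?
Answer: 115/1568 + 9953*√1461/1461 ≈ 260.47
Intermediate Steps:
Y = 2*√1461 (Y = √5844 = 2*√1461 ≈ 76.446)
z = -1568 (z = -5 + ((-11418 + 16539) - 6684) = -5 + (5121 - 6684) = -5 - 1563 = -1568)
19906/Y + B(-115)/z = 19906/((2*√1461)) - 115/(-1568) = 19906*(√1461/2922) - 115*(-1/1568) = 9953*√1461/1461 + 115/1568 = 115/1568 + 9953*√1461/1461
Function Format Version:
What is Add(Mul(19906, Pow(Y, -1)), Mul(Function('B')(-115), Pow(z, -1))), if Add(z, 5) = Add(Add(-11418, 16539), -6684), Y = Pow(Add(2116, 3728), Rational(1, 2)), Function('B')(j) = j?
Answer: Add(Rational(115, 1568), Mul(Rational(9953, 1461), Pow(1461, Rational(1, 2)))) ≈ 260.47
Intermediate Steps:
Y = Mul(2, Pow(1461, Rational(1, 2))) (Y = Pow(5844, Rational(1, 2)) = Mul(2, Pow(1461, Rational(1, 2))) ≈ 76.446)
z = -1568 (z = Add(-5, Add(Add(-11418, 16539), -6684)) = Add(-5, Add(5121, -6684)) = Add(-5, -1563) = -1568)
Add(Mul(19906, Pow(Y, -1)), Mul(Function('B')(-115), Pow(z, -1))) = Add(Mul(19906, Pow(Mul(2, Pow(1461, Rational(1, 2))), -1)), Mul(-115, Pow(-1568, -1))) = Add(Mul(19906, Mul(Rational(1, 2922), Pow(1461, Rational(1, 2)))), Mul(-115, Rational(-1, 1568))) = Add(Mul(Rational(9953, 1461), Pow(1461, Rational(1, 2))), Rational(115, 1568)) = Add(Rational(115, 1568), Mul(Rational(9953, 1461), Pow(1461, Rational(1, 2))))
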